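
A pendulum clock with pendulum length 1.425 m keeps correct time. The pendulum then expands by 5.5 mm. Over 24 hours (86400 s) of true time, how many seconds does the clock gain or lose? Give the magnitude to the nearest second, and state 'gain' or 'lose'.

T ∝ √L, so T'/T = √(1.43050/1.425) = 1.00193.
In 86400 s of true time the clock registers 86400/1.00193 = 86233.7 s, so it loses 166 s.

lose 166 s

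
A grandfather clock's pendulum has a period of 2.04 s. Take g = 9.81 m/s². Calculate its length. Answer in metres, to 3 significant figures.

From T = 2π√(L/g), L = gT²/(4π²) = 9.81 × 2.040²/(4π²) = 1.03 m.

1.03 m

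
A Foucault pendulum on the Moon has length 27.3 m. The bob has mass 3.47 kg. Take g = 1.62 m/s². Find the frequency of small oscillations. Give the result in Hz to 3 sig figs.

T = 2π√(L/g) = 2π√(27.3/1.62) = 25.79 s, so f = 1/T = 0.0388 Hz.

0.0388 Hz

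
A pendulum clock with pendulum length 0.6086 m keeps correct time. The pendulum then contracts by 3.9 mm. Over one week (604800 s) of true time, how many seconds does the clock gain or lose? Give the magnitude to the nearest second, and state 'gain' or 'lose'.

T ∝ √L, so T'/T = √(0.60470/0.6086) = 0.996791.
In 604800 s of true time the clock registers 604800/0.996791 = 606747.2 s, so it gains 1947 s.

gain 1947 s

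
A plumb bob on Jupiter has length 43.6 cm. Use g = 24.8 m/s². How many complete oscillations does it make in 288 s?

345

T = 2π√(L/g) = 2π√(0.436/24.8) = 0.8331 s.
Number of complete oscillations = ⌊288/0.8331⌋ = ⌊345.7⌋ = 345.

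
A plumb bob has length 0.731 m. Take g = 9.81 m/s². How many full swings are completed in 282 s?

T = 2π√(L/g) = 2π√(0.731/9.81) = 1.715 s.
Number of complete oscillations = ⌊282/1.715⌋ = ⌊164.4⌋ = 164.

164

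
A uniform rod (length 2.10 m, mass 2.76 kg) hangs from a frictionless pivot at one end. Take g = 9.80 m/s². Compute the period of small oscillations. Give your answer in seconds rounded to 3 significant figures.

2.37 s

For a physical pendulum T = 2π√(I/(mgd)), with d = 1.050 m from pivot to centre of mass.
I_cm = mL²/12 = 2.76 × 2.10²/12 = 1.014 kg·m²; I = I_cm + md² = 1.014 + 2.76 × 1.050² = 4.057 kg·m².
T = 2π√(4.057/(2.76 × 9.80 × 1.050)) = 2.37 s.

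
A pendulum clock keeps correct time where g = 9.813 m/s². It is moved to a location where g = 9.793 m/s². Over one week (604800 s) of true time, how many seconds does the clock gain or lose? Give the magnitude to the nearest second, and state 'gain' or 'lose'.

The clock's period scales as T ∝ 1/√g, so T'/T = √(9.813/9.793) = 1.00102.
In 604800 s of true time the clock registers 604800/1.00102 = 604183.4 s, so it loses 617 s.

lose 617 s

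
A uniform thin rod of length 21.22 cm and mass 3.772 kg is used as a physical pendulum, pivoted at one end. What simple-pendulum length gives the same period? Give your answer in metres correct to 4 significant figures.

The equivalent simple-pendulum length is L_eq = I/(md), where I is about the pivot and d = 0.10610 m.
I_cm = (1/12)mL² = 0.014154 kg·m², so I = I_cm + md² = 0.014154 + 0.042462 = 0.056616 kg·m².
L_eq = 0.056616/(3.772 × 0.10610) = 0.1415 m.

0.1415 m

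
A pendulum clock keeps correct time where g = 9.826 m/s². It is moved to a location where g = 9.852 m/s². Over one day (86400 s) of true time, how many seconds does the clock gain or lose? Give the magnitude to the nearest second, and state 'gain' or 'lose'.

gain 114 s

The clock's period scales as T ∝ 1/√g, so T'/T = √(9.826/9.852) = 0.998680.
In 86400 s of true time the clock registers 86400/0.998680 = 86514.2 s, so it gains 114 s.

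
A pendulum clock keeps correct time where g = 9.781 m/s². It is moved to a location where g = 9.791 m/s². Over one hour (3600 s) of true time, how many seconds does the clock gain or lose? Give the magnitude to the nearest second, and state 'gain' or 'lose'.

The clock's period scales as T ∝ 1/√g, so T'/T = √(9.781/9.791) = 0.999489.
In 3600 s of true time the clock registers 3600/0.999489 = 3601.8 s, so it gains 2 s.

gain 2 s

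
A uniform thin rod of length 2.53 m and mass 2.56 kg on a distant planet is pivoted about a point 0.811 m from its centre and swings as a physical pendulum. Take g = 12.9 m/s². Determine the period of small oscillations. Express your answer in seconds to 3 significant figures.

For a physical pendulum T = 2π√(I/(mgd)), with d = 0.8110 m from pivot to centre of mass.
I_cm = mL²/12 = 2.56 × 2.53²/12 = 1.366 kg·m²; I = I_cm + md² = 1.366 + 2.56 × 0.8110² = 3.049 kg·m².
T = 2π√(3.049/(2.56 × 12.9 × 0.8110)) = 2.12 s.

2.12 s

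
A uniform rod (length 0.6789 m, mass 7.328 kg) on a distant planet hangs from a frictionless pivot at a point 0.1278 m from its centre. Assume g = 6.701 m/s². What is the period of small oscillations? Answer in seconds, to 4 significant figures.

For a physical pendulum T = 2π√(I/(mgd)), with d = 0.12780 m from pivot to centre of mass.
I_cm = mL²/12 = 7.328 × 0.6789²/12 = 0.28146 kg·m²; I = I_cm + md² = 0.28146 + 7.328 × 0.12780² = 0.40115 kg·m².
T = 2π√(0.40115/(7.328 × 6.701 × 0.12780)) = 1.589 s.

1.589 s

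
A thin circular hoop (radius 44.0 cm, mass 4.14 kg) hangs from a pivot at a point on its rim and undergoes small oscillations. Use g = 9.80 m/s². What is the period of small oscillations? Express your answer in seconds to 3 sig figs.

I_cm = mr² = 0.8015 kg·m². The pivot is at distance d = 0.440 m from the centre of mass.
By the parallel-axis theorem, I = I_cm + md² = 0.8015 + 0.8015 = 1.603 kg·m².
T = 2π√(I/(mgd)) = 2π√(1.603/(4.14 × 9.80 × 0.440)) = 1.88 s.

1.88 s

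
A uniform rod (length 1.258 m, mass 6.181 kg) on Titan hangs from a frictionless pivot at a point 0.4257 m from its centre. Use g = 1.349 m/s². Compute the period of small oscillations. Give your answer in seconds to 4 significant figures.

4.639 s

For a physical pendulum T = 2π√(I/(mgd)), with d = 0.42570 m from pivot to centre of mass.
I_cm = mL²/12 = 6.181 × 1.258²/12 = 0.81515 kg·m²; I = I_cm + md² = 0.81515 + 6.181 × 0.42570² = 1.9353 kg·m².
T = 2π√(1.9353/(6.181 × 1.349 × 0.42570)) = 4.639 s.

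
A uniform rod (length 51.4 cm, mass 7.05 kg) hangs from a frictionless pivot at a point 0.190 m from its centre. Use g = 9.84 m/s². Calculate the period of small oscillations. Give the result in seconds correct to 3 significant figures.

1.11 s

For a physical pendulum T = 2π√(I/(mgd)), with d = 0.1900 m from pivot to centre of mass.
I_cm = mL²/12 = 7.05 × 0.514²/12 = 0.1552 kg·m²; I = I_cm + md² = 0.1552 + 7.05 × 0.1900² = 0.4097 kg·m².
T = 2π√(0.4097/(7.05 × 9.84 × 0.1900)) = 1.11 s.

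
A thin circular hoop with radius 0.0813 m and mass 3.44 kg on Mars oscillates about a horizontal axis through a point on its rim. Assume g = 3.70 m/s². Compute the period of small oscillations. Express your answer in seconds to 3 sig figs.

1.32 s

I_cm = mr² = 0.02274 kg·m². The pivot is at distance d = 0.0813 m from the centre of mass.
By the parallel-axis theorem, I = I_cm + md² = 0.02274 + 0.02274 = 0.04547 kg·m².
T = 2π√(I/(mgd)) = 2π√(0.04547/(3.44 × 3.70 × 0.0813)) = 1.32 s.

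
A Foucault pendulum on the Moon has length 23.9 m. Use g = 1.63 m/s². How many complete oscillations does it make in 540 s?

T = 2π√(L/g) = 2π√(23.9/1.63) = 24.06 s.
Number of complete oscillations = ⌊540/24.06⌋ = ⌊22.44⌋ = 22.

22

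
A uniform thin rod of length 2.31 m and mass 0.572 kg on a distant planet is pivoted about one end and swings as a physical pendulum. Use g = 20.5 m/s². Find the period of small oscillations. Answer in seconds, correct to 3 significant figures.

For a physical pendulum T = 2π√(I/(mgd)), with d = 1.155 m from pivot to centre of mass.
I_cm = mL²/12 = 0.572 × 2.31²/12 = 0.2544 kg·m²; I = I_cm + md² = 0.2544 + 0.572 × 1.155² = 1.017 kg·m².
T = 2π√(1.017/(0.572 × 20.5 × 1.155)) = 1.72 s.

1.72 s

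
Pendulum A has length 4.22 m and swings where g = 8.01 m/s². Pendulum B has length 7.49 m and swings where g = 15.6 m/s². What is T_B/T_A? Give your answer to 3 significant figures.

T = 2π√(L/g), so T_B/T_A = √((L_B/g_B)/(L_A/g_A)) = √((7.49/15.6)/(4.22/8.01)) = 0.955.

0.955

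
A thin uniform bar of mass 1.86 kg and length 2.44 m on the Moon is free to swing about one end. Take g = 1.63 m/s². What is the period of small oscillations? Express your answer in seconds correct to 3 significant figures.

6.28 s

For a physical pendulum T = 2π√(I/(mgd)), with d = 1.220 m from pivot to centre of mass.
I_cm = mL²/12 = 1.86 × 2.44²/12 = 0.9228 kg·m²; I = I_cm + md² = 0.9228 + 1.86 × 1.220² = 3.691 kg·m².
T = 2π√(3.691/(1.86 × 1.63 × 1.220)) = 6.28 s.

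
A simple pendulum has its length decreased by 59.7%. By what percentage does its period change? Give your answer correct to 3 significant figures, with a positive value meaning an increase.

T ∝ √L, so T'/T = √(0.4030) = 0.6348.
Percentage change in T = (0.6348 − 1) × 100% = -36.5%.

-36.5%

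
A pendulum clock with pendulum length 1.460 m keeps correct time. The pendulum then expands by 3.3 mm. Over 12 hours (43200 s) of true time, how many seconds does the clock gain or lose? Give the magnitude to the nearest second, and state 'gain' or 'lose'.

lose 49 s

T ∝ √L, so T'/T = √(1.46330/1.460) = 1.00113.
In 43200 s of true time the clock registers 43200/1.00113 = 43151.3 s, so it loses 49 s.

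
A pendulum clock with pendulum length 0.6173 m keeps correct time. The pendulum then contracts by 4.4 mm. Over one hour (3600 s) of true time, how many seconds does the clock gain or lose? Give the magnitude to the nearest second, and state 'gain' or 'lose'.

T ∝ √L, so T'/T = √(0.61290/0.6173) = 0.996430.
In 3600 s of true time the clock registers 3600/0.996430 = 3612.9 s, so it gains 13 s.

gain 13 s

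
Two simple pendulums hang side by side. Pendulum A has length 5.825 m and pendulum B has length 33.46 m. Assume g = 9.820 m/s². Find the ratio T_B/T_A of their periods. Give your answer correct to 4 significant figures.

2.397

T ∝ √L, so T_B/T_A = √(L_B/L_A) = √(33.46/5.825) = 2.397.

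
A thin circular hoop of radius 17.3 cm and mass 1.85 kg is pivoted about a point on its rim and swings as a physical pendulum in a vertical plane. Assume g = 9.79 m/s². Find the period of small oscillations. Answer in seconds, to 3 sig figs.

I_cm = mr² = 0.05537 kg·m². The pivot is at distance d = 0.173 m from the centre of mass.
By the parallel-axis theorem, I = I_cm + md² = 0.05537 + 0.05537 = 0.1107 kg·m².
T = 2π√(I/(mgd)) = 2π√(0.1107/(1.85 × 9.79 × 0.173)) = 1.18 s.

1.18 s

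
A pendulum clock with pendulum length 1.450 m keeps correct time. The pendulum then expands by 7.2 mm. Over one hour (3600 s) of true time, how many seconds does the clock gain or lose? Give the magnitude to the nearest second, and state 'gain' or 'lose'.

T ∝ √L, so T'/T = √(1.45720/1.450) = 1.00248.
In 3600 s of true time the clock registers 3600/1.00248 = 3591.1 s, so it loses 9 s.

lose 9 s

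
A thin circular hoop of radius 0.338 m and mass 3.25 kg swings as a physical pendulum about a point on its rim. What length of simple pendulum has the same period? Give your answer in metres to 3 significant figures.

The equivalent simple-pendulum length is L_eq = I/(md), where I is about the pivot and d = 0.3380 m.
I_cm = mR² = 0.3713 kg·m², so I = I_cm + md² = 0.3713 + 0.3713 = 0.7426 kg·m².
L_eq = 0.7426/(3.25 × 0.3380) = 0.676 m.

0.676 m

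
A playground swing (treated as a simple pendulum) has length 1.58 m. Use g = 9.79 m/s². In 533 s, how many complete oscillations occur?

T = 2π√(L/g) = 2π√(1.58/9.79) = 2.524 s.
Number of complete oscillations = ⌊533/2.524⌋ = ⌊211.2⌋ = 211.

211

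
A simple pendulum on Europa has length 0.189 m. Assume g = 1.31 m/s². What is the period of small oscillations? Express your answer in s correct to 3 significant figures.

2.39 s

T = 2π√(L/g) = 2π√(0.189/1.31) = 2π × 0.3798 = 2.39 s.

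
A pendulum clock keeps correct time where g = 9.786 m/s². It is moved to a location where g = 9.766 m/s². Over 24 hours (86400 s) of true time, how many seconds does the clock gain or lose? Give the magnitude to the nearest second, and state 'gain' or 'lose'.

lose 88 s

The clock's period scales as T ∝ 1/√g, so T'/T = √(9.786/9.766) = 1.00102.
In 86400 s of true time the clock registers 86400/1.00102 = 86311.7 s, so it loses 88 s.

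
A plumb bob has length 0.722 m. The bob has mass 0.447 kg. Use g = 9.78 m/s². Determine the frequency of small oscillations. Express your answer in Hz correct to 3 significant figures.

0.586 Hz

T = 2π√(L/g) = 2π√(0.722/9.78) = 1.707 s, so f = 1/T = 0.586 Hz.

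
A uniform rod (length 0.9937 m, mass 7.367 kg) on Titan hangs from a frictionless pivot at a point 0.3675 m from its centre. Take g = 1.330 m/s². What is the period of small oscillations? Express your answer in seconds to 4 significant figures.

4.190 s

For a physical pendulum T = 2π√(I/(mgd)), with d = 0.36750 m from pivot to centre of mass.
I_cm = mL²/12 = 7.367 × 0.9937²/12 = 0.60621 kg·m²; I = I_cm + md² = 0.60621 + 7.367 × 0.36750² = 1.6012 kg·m².
T = 2π√(1.6012/(7.367 × 1.330 × 0.36750)) = 4.190 s.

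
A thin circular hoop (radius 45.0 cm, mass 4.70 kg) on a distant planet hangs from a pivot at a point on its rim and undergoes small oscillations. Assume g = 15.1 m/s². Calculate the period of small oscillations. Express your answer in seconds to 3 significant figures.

I_cm = mr² = 0.9518 kg·m². The pivot is at distance d = 0.450 m from the centre of mass.
By the parallel-axis theorem, I = I_cm + md² = 0.9518 + 0.9518 = 1.904 kg·m².
T = 2π√(I/(mgd)) = 2π√(1.904/(4.70 × 15.1 × 0.450)) = 1.53 s.

1.53 s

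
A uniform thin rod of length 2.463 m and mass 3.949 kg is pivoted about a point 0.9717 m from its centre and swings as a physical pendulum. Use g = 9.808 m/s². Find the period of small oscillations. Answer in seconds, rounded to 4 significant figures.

2.451 s

For a physical pendulum T = 2π√(I/(mgd)), with d = 0.97170 m from pivot to centre of mass.
I_cm = mL²/12 = 3.949 × 2.463²/12 = 1.9963 kg·m²; I = I_cm + md² = 1.9963 + 3.949 × 0.97170² = 5.7250 kg·m².
T = 2π√(5.7250/(3.949 × 9.808 × 0.97170)) = 2.451 s.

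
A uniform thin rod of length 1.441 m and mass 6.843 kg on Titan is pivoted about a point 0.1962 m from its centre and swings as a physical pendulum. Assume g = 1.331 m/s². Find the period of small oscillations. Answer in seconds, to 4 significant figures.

For a physical pendulum T = 2π√(I/(mgd)), with d = 0.19620 m from pivot to centre of mass.
I_cm = mL²/12 = 6.843 × 1.441²/12 = 1.1841 kg·m²; I = I_cm + md² = 1.1841 + 6.843 × 0.19620² = 1.4475 kg·m².
T = 2π√(1.4475/(6.843 × 1.331 × 0.19620)) = 5.655 s.

5.655 s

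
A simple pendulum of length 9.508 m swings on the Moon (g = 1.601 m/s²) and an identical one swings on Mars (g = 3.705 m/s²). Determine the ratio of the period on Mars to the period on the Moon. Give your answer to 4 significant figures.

0.6574

T ∝ 1/√g, so T₂/T₁ = √(g₁/g₂) = √(1.601/3.705) = 0.6574.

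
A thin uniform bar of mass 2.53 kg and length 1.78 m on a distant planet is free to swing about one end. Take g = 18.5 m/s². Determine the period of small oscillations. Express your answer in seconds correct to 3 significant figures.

1.59 s

For a physical pendulum T = 2π√(I/(mgd)), with d = 0.8900 m from pivot to centre of mass.
I_cm = mL²/12 = 2.53 × 1.78²/12 = 0.6680 kg·m²; I = I_cm + md² = 0.6680 + 2.53 × 0.8900² = 2.672 kg·m².
T = 2π√(2.672/(2.53 × 18.5 × 0.8900)) = 1.59 s.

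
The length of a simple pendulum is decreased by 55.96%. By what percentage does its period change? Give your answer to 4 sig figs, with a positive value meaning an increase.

T ∝ √L, so T'/T = √(0.44040) = 0.66363.
Percentage change in T = (0.66363 − 1) × 100% = -33.64%.

-33.64%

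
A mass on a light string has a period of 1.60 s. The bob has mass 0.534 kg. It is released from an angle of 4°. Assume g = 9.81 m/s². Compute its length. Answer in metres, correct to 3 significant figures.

0.636 m

From T = 2π√(L/g), L = gT²/(4π²) = 9.81 × 1.600²/(4π²) = 0.636 m.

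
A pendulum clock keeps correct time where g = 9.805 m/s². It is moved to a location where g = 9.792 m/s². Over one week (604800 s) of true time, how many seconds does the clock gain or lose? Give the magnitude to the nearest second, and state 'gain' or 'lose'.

The clock's period scales as T ∝ 1/√g, so T'/T = √(9.805/9.792) = 1.00066.
In 604800 s of true time the clock registers 604800/1.00066 = 604398.9 s, so it loses 401 s.

lose 401 s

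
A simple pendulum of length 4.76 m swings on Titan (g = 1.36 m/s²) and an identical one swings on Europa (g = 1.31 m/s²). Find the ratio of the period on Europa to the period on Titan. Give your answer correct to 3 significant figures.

T ∝ 1/√g, so T₂/T₁ = √(g₁/g₂) = √(1.36/1.31) = 1.02.

1.02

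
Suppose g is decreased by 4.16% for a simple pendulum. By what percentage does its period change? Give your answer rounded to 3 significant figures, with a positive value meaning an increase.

2.15%

T ∝ 1/√g, so T'/T = 1/√(0.9584) = 1.021.
Percentage change in T = (1.021 − 1) × 100% = 2.15%.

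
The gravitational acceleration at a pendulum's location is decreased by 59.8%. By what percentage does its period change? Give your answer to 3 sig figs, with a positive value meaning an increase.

57.7%

T ∝ 1/√g, so T'/T = 1/√(0.4020) = 1.577.
Percentage change in T = (1.577 − 1) × 100% = 57.7%.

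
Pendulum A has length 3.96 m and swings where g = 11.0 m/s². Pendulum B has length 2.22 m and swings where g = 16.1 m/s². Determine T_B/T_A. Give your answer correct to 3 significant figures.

0.619

T = 2π√(L/g), so T_B/T_A = √((L_B/g_B)/(L_A/g_A)) = √((2.22/16.1)/(3.96/11.0)) = 0.619.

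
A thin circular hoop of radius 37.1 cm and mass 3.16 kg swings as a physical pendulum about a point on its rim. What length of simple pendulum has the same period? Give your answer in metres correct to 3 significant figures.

The equivalent simple-pendulum length is L_eq = I/(md), where I is about the pivot and d = 0.3710 m.
I_cm = mR² = 0.4349 kg·m², so I = I_cm + md² = 0.4349 + 0.4349 = 0.8699 kg·m².
L_eq = 0.8699/(3.16 × 0.3710) = 0.742 m.

0.742 m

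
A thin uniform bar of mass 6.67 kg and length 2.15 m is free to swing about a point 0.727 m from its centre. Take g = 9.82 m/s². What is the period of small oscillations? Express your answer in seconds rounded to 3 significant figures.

2.25 s

For a physical pendulum T = 2π√(I/(mgd)), with d = 0.7270 m from pivot to centre of mass.
I_cm = mL²/12 = 6.67 × 2.15²/12 = 2.569 kg·m²; I = I_cm + md² = 2.569 + 6.67 × 0.7270² = 6.095 kg·m².
T = 2π√(6.095/(6.67 × 9.82 × 0.7270)) = 2.25 s.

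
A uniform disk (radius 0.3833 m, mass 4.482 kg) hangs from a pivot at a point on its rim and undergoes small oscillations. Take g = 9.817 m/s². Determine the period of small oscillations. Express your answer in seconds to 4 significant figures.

1.521 s

I_cm = ½mr² = 0.32925 kg·m². The pivot is at distance d = 0.3833 m from the centre of mass.
By the parallel-axis theorem, I = I_cm + md² = 0.32925 + 0.65849 = 0.98774 kg·m².
T = 2π√(I/(mgd)) = 2π√(0.98774/(4.482 × 9.817 × 0.3833)) = 1.521 s.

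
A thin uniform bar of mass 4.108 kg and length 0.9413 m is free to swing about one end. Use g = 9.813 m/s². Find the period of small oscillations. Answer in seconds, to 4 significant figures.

For a physical pendulum T = 2π√(I/(mgd)), with d = 0.47065 m from pivot to centre of mass.
I_cm = mL²/12 = 4.108 × 0.9413²/12 = 0.30332 kg·m²; I = I_cm + md² = 0.30332 + 4.108 × 0.47065² = 1.2133 kg·m².
T = 2π√(1.2133/(4.108 × 9.813 × 0.47065)) = 1.589 s.

1.589 s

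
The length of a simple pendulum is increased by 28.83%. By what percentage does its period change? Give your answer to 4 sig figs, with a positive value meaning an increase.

T ∝ √L, so T'/T = √(1.2883) = 1.1350.
Percentage change in T = (1.1350 − 1) × 100% = 13.50%.

13.50%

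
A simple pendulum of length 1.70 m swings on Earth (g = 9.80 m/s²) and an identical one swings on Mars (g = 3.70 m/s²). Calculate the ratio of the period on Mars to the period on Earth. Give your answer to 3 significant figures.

T ∝ 1/√g, so T₂/T₁ = √(g₁/g₂) = √(9.80/3.70) = 1.63.

1.63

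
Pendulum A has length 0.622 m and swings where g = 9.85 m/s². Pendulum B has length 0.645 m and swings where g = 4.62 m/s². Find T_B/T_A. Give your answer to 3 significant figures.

1.49

T = 2π√(L/g), so T_B/T_A = √((L_B/g_B)/(L_A/g_A)) = √((0.645/4.62)/(0.622/9.85)) = 1.49.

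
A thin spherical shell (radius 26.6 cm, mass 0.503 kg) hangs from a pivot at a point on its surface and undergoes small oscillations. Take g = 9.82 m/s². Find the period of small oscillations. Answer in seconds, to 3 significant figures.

I_cm = (2/3)mr² = 0.02373 kg·m². The pivot is at distance d = 0.266 m from the centre of mass.
By the parallel-axis theorem, I = I_cm + md² = 0.02373 + 0.03559 = 0.05932 kg·m².
T = 2π√(I/(mgd)) = 2π√(0.05932/(0.503 × 9.82 × 0.266)) = 1.34 s.

1.34 s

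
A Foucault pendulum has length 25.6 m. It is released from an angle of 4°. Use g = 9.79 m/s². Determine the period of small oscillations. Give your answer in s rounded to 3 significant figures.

10.2 s

T = 2π√(L/g) = 2π√(25.6/9.79) = 2π × 1.617 = 10.2 s.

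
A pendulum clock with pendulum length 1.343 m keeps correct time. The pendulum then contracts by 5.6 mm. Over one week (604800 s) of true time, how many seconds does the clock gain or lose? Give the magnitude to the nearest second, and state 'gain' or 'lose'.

gain 1265 s

T ∝ √L, so T'/T = √(1.33740/1.343) = 0.997913.
In 604800 s of true time the clock registers 604800/0.997913 = 606064.9 s, so it gains 1265 s.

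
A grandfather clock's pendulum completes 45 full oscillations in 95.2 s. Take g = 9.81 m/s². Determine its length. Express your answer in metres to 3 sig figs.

T = 95.2/45 = 2.116 s.
From T = 2π√(L/g), L = gT²/(4π²) = 9.81 × 2.116²/(4π²) = 1.11 m.

1.11 m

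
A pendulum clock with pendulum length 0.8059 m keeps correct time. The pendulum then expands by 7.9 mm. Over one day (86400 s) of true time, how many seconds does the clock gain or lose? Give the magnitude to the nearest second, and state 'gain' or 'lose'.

T ∝ √L, so T'/T = √(0.81380/0.8059) = 1.00489.
In 86400 s of true time the clock registers 86400/1.00489 = 85979.6 s, so it loses 420 s.

lose 420 s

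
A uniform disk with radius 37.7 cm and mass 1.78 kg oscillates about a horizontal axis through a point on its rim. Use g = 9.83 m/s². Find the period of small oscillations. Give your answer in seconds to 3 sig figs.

I_cm = ½mr² = 0.1265 kg·m². The pivot is at distance d = 0.377 m from the centre of mass.
By the parallel-axis theorem, I = I_cm + md² = 0.1265 + 0.2530 = 0.3795 kg·m².
T = 2π√(I/(mgd)) = 2π√(0.3795/(1.78 × 9.83 × 0.377)) = 1.51 s.

1.51 s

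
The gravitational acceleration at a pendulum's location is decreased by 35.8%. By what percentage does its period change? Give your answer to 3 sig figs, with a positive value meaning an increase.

24.8%

T ∝ 1/√g, so T'/T = 1/√(0.6420) = 1.248.
Percentage change in T = (1.248 − 1) × 100% = 24.8%.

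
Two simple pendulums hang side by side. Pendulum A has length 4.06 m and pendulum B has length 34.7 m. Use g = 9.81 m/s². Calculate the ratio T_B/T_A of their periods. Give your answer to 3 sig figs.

2.92

T ∝ √L, so T_B/T_A = √(L_B/L_A) = √(34.7/4.06) = 2.92.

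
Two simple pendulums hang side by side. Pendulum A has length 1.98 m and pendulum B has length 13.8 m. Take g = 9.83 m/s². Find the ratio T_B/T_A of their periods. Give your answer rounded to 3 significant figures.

T ∝ √L, so T_B/T_A = √(L_B/L_A) = √(13.8/1.98) = 2.64.

2.64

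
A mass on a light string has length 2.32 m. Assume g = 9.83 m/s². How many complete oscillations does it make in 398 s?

T = 2π√(L/g) = 2π√(2.32/9.83) = 3.052 s.
Number of complete oscillations = ⌊398/3.052⌋ = ⌊130.4⌋ = 130.

130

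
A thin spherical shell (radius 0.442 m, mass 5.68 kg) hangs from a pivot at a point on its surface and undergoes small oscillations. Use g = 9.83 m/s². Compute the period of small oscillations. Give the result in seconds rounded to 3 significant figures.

1.72 s

I_cm = (2/3)mr² = 0.7398 kg·m². The pivot is at distance d = 0.442 m from the centre of mass.
By the parallel-axis theorem, I = I_cm + md² = 0.7398 + 1.110 = 1.849 kg·m².
T = 2π√(I/(mgd)) = 2π√(1.849/(5.68 × 9.83 × 0.442)) = 1.72 s.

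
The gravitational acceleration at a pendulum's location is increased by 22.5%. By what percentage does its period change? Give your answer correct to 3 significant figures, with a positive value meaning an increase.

T ∝ 1/√g, so T'/T = 1/√(1.225) = 0.9035.
Percentage change in T = (0.9035 − 1) × 100% = -9.65%.

-9.65%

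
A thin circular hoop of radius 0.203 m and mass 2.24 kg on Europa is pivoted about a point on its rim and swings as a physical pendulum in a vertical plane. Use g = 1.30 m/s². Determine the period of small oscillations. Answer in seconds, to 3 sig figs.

I_cm = mr² = 0.09231 kg·m². The pivot is at distance d = 0.203 m from the centre of mass.
By the parallel-axis theorem, I = I_cm + md² = 0.09231 + 0.09231 = 0.1846 kg·m².
T = 2π√(I/(mgd)) = 2π√(0.1846/(2.24 × 1.30 × 0.203)) = 3.51 s.

3.51 s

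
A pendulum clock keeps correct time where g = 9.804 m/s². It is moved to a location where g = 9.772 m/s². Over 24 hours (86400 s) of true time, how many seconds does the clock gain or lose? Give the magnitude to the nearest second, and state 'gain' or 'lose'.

lose 141 s

The clock's period scales as T ∝ 1/√g, so T'/T = √(9.804/9.772) = 1.00164.
In 86400 s of true time the clock registers 86400/1.00164 = 86258.9 s, so it loses 141 s.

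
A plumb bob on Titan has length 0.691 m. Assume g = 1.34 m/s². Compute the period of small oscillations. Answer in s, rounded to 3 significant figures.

T = 2π√(L/g) = 2π√(0.691/1.34) = 2π × 0.7181 = 4.51 s.

4.51 s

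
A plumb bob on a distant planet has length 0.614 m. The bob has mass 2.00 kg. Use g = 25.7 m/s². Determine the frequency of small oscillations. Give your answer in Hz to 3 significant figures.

1.03 Hz

T = 2π√(L/g) = 2π√(0.614/25.7) = 0.9712 s, so f = 1/T = 1.03 Hz.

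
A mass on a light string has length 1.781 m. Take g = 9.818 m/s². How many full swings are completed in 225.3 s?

84

T = 2π√(L/g) = 2π√(1.781/9.818) = 2.6761 s.
Number of complete oscillations = ⌊225.3/2.6761⌋ = ⌊84.190⌋ = 84.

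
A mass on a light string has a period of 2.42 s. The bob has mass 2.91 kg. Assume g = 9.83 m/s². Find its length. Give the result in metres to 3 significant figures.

From T = 2π√(L/g), L = gT²/(4π²) = 9.83 × 2.420²/(4π²) = 1.46 m.

1.46 m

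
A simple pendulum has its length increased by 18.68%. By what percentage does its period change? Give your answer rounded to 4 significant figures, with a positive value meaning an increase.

8.940%

T ∝ √L, so T'/T = √(1.1868) = 1.0894.
Percentage change in T = (1.0894 − 1) × 100% = 8.940%.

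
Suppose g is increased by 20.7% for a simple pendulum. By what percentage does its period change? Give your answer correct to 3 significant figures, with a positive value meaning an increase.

T ∝ 1/√g, so T'/T = 1/√(1.207) = 0.9102.
Percentage change in T = (0.9102 − 1) × 100% = -8.98%.

-8.98%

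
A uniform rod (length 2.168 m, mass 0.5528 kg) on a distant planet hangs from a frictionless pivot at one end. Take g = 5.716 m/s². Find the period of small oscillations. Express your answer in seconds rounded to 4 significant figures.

3.159 s

For a physical pendulum T = 2π√(I/(mgd)), with d = 1.0840 m from pivot to centre of mass.
I_cm = mL²/12 = 0.5528 × 2.168²/12 = 0.21652 kg·m²; I = I_cm + md² = 0.21652 + 0.5528 × 1.0840² = 0.86609 kg·m².
T = 2π√(0.86609/(0.5528 × 5.716 × 1.0840)) = 3.159 s.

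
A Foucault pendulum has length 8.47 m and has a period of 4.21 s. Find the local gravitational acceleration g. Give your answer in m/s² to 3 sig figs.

From T = 2π√(L/g), g = 4π²L/T² = 4π² × 8.47/4.210² = 18.9 m/s².

18.9 m/s²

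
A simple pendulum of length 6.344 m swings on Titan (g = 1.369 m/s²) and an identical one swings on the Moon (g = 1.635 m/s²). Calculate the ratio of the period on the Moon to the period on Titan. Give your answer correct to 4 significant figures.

0.9150

T ∝ 1/√g, so T₂/T₁ = √(g₁/g₂) = √(1.369/1.635) = 0.9150.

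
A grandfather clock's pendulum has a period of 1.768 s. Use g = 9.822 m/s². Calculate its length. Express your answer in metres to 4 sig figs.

From T = 2π√(L/g), L = gT²/(4π²) = 9.822 × 1.7680²/(4π²) = 0.7777 m.

0.7777 m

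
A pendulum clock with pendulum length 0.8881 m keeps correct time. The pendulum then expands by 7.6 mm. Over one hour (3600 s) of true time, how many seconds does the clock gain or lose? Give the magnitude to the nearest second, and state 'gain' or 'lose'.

lose 15 s

T ∝ √L, so T'/T = √(0.89570/0.8881) = 1.00427.
In 3600 s of true time the clock registers 3600/1.00427 = 3584.7 s, so it loses 15 s.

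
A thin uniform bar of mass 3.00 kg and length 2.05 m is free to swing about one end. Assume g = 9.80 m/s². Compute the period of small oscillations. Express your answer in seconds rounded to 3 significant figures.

For a physical pendulum T = 2π√(I/(mgd)), with d = 1.025 m from pivot to centre of mass.
I_cm = mL²/12 = 3.00 × 2.05²/12 = 1.051 kg·m²; I = I_cm + md² = 1.051 + 3.00 × 1.025² = 4.202 kg·m².
T = 2π√(4.202/(3.00 × 9.80 × 1.025)) = 2.35 s.

2.35 s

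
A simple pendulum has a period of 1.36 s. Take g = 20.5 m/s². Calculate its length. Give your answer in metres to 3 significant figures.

From T = 2π√(L/g), L = gT²/(4π²) = 20.5 × 1.360²/(4π²) = 0.960 m.

0.960 m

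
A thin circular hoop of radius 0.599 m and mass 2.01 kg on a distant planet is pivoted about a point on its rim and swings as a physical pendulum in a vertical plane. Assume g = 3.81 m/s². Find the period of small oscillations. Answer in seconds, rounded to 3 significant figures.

3.52 s

I_cm = mr² = 0.7212 kg·m². The pivot is at distance d = 0.599 m from the centre of mass.
By the parallel-axis theorem, I = I_cm + md² = 0.7212 + 0.7212 = 1.442 kg·m².
T = 2π√(I/(mgd)) = 2π√(1.442/(2.01 × 3.81 × 0.599)) = 3.52 s.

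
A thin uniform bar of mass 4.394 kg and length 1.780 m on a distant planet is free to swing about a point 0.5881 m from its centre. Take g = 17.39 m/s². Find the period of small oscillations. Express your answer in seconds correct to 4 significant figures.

For a physical pendulum T = 2π√(I/(mgd)), with d = 0.58810 m from pivot to centre of mass.
I_cm = mL²/12 = 4.394 × 1.780²/12 = 1.1602 kg·m²; I = I_cm + md² = 1.1602 + 4.394 × 0.58810² = 2.6799 kg·m².
T = 2π√(2.6799/(4.394 × 17.39 × 0.58810)) = 1.534 s.

1.534 s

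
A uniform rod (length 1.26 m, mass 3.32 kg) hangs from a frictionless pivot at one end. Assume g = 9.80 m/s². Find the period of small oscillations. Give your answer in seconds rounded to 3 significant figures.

1.84 s

For a physical pendulum T = 2π√(I/(mgd)), with d = 0.6300 m from pivot to centre of mass.
I_cm = mL²/12 = 3.32 × 1.26²/12 = 0.4392 kg·m²; I = I_cm + md² = 0.4392 + 3.32 × 0.6300² = 1.757 kg·m².
T = 2π√(1.757/(3.32 × 9.80 × 0.6300)) = 1.84 s.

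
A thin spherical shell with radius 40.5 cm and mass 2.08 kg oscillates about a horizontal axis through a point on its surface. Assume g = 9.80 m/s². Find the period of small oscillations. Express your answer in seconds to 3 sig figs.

I_cm = (2/3)mr² = 0.2274 kg·m². The pivot is at distance d = 0.405 m from the centre of mass.
By the parallel-axis theorem, I = I_cm + md² = 0.2274 + 0.3412 = 0.5686 kg·m².
T = 2π√(I/(mgd)) = 2π√(0.5686/(2.08 × 9.80 × 0.405)) = 1.65 s.

1.65 s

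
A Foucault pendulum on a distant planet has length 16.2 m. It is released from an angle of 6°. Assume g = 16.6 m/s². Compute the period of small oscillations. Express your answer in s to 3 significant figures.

T = 2π√(L/g) = 2π√(16.2/16.6) = 2π × 0.9879 = 6.21 s.

6.21 s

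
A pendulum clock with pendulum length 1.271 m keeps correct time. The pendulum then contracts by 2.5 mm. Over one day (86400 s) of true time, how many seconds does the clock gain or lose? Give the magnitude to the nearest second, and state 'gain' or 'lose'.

gain 85 s

T ∝ √L, so T'/T = √(1.26850/1.271) = 0.999016.
In 86400 s of true time the clock registers 86400/0.999016 = 86485.1 s, so it gains 85 s.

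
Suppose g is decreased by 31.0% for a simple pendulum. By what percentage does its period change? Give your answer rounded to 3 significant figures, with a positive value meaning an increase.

T ∝ 1/√g, so T'/T = 1/√(0.6900) = 1.204.
Percentage change in T = (1.204 − 1) × 100% = 20.4%.

20.4%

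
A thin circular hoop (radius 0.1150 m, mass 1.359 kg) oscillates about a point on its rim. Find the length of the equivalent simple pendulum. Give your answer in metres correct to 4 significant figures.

The equivalent simple-pendulum length is L_eq = I/(md), where I is about the pivot and d = 0.11500 m.
I_cm = mR² = 0.017973 kg·m², so I = I_cm + md² = 0.017973 + 0.017973 = 0.035946 kg·m².
L_eq = 0.035946/(1.359 × 0.11500) = 0.2300 m.

0.2300 m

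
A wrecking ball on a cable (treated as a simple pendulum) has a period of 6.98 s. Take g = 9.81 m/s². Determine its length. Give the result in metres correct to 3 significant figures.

From T = 2π√(L/g), L = gT²/(4π²) = 9.81 × 6.980²/(4π²) = 12.1 m.

12.1 m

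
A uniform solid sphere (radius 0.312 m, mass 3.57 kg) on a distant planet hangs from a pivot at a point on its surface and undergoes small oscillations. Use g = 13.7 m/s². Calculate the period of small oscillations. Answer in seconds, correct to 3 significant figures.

I_cm = (2/5)mr² = 0.1390 kg·m². The pivot is at distance d = 0.312 m from the centre of mass.
By the parallel-axis theorem, I = I_cm + md² = 0.1390 + 0.3475 = 0.4865 kg·m².
T = 2π√(I/(mgd)) = 2π√(0.4865/(3.57 × 13.7 × 0.312)) = 1.12 s.

1.12 s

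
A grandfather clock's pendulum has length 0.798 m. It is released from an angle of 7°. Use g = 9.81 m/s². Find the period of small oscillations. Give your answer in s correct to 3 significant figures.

T = 2π√(L/g) = 2π√(0.798/9.81) = 2π × 0.2852 = 1.79 s.

1.79 s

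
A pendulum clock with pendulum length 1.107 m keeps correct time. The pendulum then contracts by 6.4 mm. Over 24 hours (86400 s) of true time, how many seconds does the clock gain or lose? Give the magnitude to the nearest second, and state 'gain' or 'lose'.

T ∝ √L, so T'/T = √(1.10060/1.107) = 0.997105.
In 86400 s of true time the clock registers 86400/0.997105 = 86650.8 s, so it gains 251 s.

gain 251 s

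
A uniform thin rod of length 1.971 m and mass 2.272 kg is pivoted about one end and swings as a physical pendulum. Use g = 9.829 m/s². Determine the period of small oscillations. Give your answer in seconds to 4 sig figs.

For a physical pendulum T = 2π√(I/(mgd)), with d = 0.98550 m from pivot to centre of mass.
I_cm = mL²/12 = 2.272 × 1.971²/12 = 0.73553 kg·m²; I = I_cm + md² = 0.73553 + 2.272 × 0.98550² = 2.9421 kg·m².
T = 2π√(2.9421/(2.272 × 9.829 × 0.98550)) = 2.297 s.

2.297 s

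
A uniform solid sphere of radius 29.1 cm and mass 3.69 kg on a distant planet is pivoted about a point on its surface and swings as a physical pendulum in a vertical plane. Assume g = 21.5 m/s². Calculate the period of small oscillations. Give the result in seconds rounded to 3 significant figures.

I_cm = (2/5)mr² = 0.1250 kg·m². The pivot is at distance d = 0.291 m from the centre of mass.
By the parallel-axis theorem, I = I_cm + md² = 0.1250 + 0.3125 = 0.4375 kg·m².
T = 2π√(I/(mgd)) = 2π√(0.4375/(3.69 × 21.5 × 0.291)) = 0.865 s.

0.865 s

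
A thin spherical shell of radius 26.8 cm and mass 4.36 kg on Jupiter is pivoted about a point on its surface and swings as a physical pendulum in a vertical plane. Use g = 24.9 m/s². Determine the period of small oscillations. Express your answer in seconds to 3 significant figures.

I_cm = (2/3)mr² = 0.2088 kg·m². The pivot is at distance d = 0.268 m from the centre of mass.
By the parallel-axis theorem, I = I_cm + md² = 0.2088 + 0.3132 = 0.5219 kg·m².
T = 2π√(I/(mgd)) = 2π√(0.5219/(4.36 × 24.9 × 0.268)) = 0.842 s.

0.842 s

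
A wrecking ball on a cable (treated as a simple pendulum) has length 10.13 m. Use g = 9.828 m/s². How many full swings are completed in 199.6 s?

31

T = 2π√(L/g) = 2π√(10.13/9.828) = 6.3790 s.
Number of complete oscillations = ⌊199.6/6.3790⌋ = ⌊31.290⌋ = 31.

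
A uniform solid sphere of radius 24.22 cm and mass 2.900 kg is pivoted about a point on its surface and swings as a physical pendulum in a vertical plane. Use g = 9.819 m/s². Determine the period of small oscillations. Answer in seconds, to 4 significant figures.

1.168 s

I_cm = (2/5)mr² = 0.068047 kg·m². The pivot is at distance d = 0.2422 m from the centre of mass.
By the parallel-axis theorem, I = I_cm + md² = 0.068047 + 0.17012 = 0.23816 kg·m².
T = 2π√(I/(mgd)) = 2π√(0.23816/(2.900 × 9.819 × 0.2422)) = 1.168 s.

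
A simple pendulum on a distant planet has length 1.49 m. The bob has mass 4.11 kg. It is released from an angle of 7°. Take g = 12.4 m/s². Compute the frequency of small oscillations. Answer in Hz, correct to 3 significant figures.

0.459 Hz

T = 2π√(L/g) = 2π√(1.49/12.4) = 2.178 s, so f = 1/T = 0.459 Hz.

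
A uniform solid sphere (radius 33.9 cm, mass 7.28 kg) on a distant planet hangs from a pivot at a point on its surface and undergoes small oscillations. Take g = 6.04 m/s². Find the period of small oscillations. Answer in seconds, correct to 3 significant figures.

1.76 s

I_cm = (2/5)mr² = 0.3346 kg·m². The pivot is at distance d = 0.339 m from the centre of mass.
By the parallel-axis theorem, I = I_cm + md² = 0.3346 + 0.8366 = 1.171 kg·m².
T = 2π√(I/(mgd)) = 2π√(1.171/(7.28 × 6.04 × 0.339)) = 1.76 s.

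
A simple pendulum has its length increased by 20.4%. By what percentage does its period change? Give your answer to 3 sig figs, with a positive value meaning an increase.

9.73%

T ∝ √L, so T'/T = √(1.204) = 1.097.
Percentage change in T = (1.097 − 1) × 100% = 9.73%.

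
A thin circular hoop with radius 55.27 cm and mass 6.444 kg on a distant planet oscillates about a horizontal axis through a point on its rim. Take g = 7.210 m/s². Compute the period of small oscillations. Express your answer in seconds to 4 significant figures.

I_cm = mr² = 1.9685 kg·m². The pivot is at distance d = 0.5527 m from the centre of mass.
By the parallel-axis theorem, I = I_cm + md² = 1.9685 + 1.9685 = 3.9370 kg·m².
T = 2π√(I/(mgd)) = 2π√(3.9370/(6.444 × 7.210 × 0.5527)) = 2.460 s.

2.460 s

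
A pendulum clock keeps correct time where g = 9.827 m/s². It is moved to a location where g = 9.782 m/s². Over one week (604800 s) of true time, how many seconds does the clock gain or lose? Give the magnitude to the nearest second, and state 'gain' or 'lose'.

lose 1386 s

The clock's period scales as T ∝ 1/√g, so T'/T = √(9.827/9.782) = 1.00230.
In 604800 s of true time the clock registers 604800/1.00230 = 603413.7 s, so it loses 1386 s.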